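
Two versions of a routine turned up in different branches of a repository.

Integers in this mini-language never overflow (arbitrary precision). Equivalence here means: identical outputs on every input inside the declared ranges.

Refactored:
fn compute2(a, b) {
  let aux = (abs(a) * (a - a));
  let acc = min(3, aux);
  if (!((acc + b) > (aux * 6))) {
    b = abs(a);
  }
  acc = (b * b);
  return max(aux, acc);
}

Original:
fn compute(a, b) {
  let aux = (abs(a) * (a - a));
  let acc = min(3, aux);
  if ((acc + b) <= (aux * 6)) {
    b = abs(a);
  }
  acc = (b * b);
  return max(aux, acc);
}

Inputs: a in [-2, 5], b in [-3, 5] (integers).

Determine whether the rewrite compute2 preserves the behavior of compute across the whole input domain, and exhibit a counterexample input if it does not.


This is a faithful refactor — comparison usage differs; and boolean connective usage differs, but the computed results match everywhere.
Tracing a=4, b=-1: compute: aux=0, then acc=0, then ((acc + b) <= (aux * 6)) is true, then b=4, then acc=16, then returns 16 | compute2: aux=0, then acc=0, then (!((acc + b) > (aux * 6))) is true, then b=4, then acc=16, then returns 16 — matching result 16.
Checked all 72 inputs in the declared domain: the outputs agree on every one.
verdict: equivalent


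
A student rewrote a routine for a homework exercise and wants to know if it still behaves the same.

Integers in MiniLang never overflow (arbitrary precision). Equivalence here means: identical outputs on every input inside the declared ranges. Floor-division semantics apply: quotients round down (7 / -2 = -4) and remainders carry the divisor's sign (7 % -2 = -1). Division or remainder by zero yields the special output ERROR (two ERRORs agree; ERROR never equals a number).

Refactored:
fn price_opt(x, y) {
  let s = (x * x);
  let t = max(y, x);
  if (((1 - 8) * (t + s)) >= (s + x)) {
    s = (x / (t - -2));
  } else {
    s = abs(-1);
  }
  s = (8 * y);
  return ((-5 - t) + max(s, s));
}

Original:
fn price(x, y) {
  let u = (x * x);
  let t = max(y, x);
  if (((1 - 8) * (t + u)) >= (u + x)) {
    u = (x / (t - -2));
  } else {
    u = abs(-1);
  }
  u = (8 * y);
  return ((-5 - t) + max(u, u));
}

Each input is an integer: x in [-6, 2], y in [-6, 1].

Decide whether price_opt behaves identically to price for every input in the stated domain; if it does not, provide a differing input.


Comparing the listings, the differences include: local variable names differ.
Spot check at x=-4, y=-1 — price: u becomes 16; next t becomes -1; next (((1 - 8) * (t + u)) >= (u + x)) evaluates to false; next u becomes 1; next u becomes -8; next final value -12. price_opt: s becomes 16; next t becomes -1; next (((1 - 8) * (t + s)) >= (s + x)) evaluates to false; next s becomes 1; next s becomes -8; next final value -12. Both give -12.
Across all 72 domain points the two functions coincide.
verdict: equivalent


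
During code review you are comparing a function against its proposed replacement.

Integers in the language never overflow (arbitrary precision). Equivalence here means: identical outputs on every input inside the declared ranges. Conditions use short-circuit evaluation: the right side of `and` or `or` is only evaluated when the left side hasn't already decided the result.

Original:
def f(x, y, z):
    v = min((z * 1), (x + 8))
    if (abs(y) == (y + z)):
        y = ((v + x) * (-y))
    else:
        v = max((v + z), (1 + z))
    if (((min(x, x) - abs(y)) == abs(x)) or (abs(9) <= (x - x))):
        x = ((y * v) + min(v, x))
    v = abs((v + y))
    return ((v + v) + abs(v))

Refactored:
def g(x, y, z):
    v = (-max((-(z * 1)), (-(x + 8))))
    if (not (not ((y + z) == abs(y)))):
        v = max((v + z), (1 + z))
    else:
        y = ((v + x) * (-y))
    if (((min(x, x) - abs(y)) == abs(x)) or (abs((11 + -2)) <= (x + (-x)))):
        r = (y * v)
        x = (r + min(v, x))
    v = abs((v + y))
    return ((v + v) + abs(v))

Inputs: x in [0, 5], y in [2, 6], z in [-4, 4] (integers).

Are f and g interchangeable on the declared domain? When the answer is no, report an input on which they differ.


The rewrite breaks on x=0, y=2, z=-4, where the results are 3 and 12.
f: v := -4 | (abs(y) == (y + z)): false | v := -3 | (((min(x, x) - abs(y)) == abs(x)) or (abs(9) <= (x - x))): false | v := 1 | result 3
g: v := -4 | (not (not ((y + z) == abs(y)))): false | y := 8 | (((min(x, x) - abs(y)) == abs(x)) or (abs((11 + -2)) <= (x + (-x)))): false | v := 4 | result 12
verdict: not equivalent; witness: x=0, y=2, z=-4


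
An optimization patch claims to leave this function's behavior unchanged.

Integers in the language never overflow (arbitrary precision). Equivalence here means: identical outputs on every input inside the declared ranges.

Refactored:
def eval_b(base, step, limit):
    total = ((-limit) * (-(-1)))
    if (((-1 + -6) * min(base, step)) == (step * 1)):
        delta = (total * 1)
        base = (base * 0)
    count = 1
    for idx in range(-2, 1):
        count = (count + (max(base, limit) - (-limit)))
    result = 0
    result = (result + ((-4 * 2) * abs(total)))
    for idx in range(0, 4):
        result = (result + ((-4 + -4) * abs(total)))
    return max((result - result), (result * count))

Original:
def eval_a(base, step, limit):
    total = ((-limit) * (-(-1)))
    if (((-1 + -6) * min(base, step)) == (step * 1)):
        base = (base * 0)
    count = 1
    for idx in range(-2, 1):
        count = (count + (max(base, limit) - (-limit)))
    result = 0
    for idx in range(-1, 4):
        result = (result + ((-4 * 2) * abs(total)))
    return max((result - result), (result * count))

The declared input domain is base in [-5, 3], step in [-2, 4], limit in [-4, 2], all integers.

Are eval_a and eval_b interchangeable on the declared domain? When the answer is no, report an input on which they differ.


Although local variable names differ; and arithmetic usage differs; and statement counts differ; and loop structure differs; and min/max/abs usage differs; and constant usage differs, 441/441 inputs agree.
verdict: equivalent


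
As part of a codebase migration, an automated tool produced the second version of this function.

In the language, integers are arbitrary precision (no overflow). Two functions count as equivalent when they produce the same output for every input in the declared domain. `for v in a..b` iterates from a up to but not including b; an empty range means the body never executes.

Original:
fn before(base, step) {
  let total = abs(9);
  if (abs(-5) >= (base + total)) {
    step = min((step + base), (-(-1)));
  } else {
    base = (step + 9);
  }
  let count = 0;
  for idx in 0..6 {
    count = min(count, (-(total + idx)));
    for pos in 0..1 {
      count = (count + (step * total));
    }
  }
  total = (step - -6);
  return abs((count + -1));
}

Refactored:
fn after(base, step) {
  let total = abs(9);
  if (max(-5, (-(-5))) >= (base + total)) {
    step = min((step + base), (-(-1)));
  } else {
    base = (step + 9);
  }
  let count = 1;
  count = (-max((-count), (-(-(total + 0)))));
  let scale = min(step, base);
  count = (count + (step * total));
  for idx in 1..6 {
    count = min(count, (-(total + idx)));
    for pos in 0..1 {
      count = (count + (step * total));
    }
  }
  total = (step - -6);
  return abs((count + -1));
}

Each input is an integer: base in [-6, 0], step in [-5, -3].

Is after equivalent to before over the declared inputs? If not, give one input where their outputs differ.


The one real change (`0` became `1`) has no effect anywhere in the declared ranges.
As a probe, take base=-6, step=-3: before runs total becomes 9; next (abs(-5) >= (base + total)) evaluates to true; next step becomes -9; next count becomes 0; next at idx=0:; next count becomes -9; next at pos=0:; next count becomes -90; next at idx=1:; next count becomes -90; next at pos=0:; next count becomes -171; next at idx=2:; next count becomes -171; next at pos=0:; next count becomes -252; next at idx=3:; next count becomes -252; next at pos=0:; next count becomes -333; next at idx=4:; next count becomes -333; next at pos=0:; next count becomes -414; next at idx=5:; next count becomes -414; next at pos=0:; next count becomes -495; next total becomes -3; next final value 496; after runs total becomes 9; next (max(-5, (-(-5))) >= (base + total)) evaluates to true; next step becomes -9; next count becomes 1; next count becomes -9; next scale becomes -9; next count becomes -90; next at idx=1:; next count becomes -90; next at pos=0:; next count becomes -171; next at idx=2:; next count becomes -171; next at pos=0:; next count becomes -252; next at idx=3:; next count becomes -252; next at pos=0:; next count becomes -333; next at idx=4:; next count becomes -333; next at pos=0:; next count becomes -414; next at idx=5:; next count becomes -414; next at pos=0:; next count becomes -495; next total becomes -3; next final value 496; both end at 496.
Every one of the 21 inputs gives matching results.
verdict: equivalent


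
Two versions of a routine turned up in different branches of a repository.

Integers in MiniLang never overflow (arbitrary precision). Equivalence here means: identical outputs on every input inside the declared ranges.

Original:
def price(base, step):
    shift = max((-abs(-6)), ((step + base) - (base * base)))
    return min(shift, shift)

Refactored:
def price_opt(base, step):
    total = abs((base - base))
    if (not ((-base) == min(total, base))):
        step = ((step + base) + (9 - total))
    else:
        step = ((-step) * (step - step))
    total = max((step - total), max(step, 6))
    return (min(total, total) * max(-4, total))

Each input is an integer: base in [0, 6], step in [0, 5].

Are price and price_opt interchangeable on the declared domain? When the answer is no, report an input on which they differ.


base=0, step=0 yields 0 from price but 36 from price_opt.
verdict: not equivalent; witness: base=0, step=0


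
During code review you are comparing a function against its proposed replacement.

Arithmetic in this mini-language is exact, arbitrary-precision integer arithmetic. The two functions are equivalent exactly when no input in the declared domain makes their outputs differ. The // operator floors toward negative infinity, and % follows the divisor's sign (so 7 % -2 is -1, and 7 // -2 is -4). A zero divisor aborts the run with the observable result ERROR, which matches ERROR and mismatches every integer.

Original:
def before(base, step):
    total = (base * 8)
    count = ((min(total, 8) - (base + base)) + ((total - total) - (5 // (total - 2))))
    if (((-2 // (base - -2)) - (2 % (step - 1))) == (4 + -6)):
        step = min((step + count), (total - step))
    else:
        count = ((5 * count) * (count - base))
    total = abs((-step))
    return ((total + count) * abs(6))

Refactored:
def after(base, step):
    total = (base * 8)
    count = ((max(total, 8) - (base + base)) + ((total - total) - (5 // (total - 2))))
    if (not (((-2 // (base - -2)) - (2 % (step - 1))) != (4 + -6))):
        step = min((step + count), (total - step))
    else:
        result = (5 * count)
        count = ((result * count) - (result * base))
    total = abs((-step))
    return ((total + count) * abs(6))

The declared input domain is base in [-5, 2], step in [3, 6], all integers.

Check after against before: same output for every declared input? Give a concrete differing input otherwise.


Evaluate both at base=-5, step=3.
before: total := -40 | count := -29 | (((-2 // (base - -2)) - (2 % (step - 1))) == (4 + -6)): false | count := 3480 | total := 3 | result 20898
after: total := -40 | count := 19 | (not (((-2 // (base - -2)) - (2 % (step - 1))) != (4 + -6))): false | result := 95 | count := 2280 | total := 3 | result 13698
20898 != 13698, so the rewrite changes behavior.
verdict: not equivalent; witness: base=-5, step=3


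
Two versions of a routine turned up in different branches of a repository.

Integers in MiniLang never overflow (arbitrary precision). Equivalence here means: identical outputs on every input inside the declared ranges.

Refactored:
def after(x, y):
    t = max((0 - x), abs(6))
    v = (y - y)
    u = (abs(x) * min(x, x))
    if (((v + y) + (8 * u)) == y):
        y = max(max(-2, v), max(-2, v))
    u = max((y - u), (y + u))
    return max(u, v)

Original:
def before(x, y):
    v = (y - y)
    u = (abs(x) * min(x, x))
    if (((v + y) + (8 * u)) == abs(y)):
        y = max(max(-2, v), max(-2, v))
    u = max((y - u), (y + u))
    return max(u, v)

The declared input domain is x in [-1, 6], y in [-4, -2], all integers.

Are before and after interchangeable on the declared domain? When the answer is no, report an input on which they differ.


Take x=1, y=-4.
before: v := 0 | u := 1 | (((v + y) + (8 * u)) == abs(y)): true | y := 0 | u := 1 | result 1
after: t := 6 | v := 0 | u := 1 | (((v + y) + (8 * u)) == y): false | u := -3 | result 0
1 against 0: the behavior changed.
verdict: not equivalent; witness: x=1, y=-4


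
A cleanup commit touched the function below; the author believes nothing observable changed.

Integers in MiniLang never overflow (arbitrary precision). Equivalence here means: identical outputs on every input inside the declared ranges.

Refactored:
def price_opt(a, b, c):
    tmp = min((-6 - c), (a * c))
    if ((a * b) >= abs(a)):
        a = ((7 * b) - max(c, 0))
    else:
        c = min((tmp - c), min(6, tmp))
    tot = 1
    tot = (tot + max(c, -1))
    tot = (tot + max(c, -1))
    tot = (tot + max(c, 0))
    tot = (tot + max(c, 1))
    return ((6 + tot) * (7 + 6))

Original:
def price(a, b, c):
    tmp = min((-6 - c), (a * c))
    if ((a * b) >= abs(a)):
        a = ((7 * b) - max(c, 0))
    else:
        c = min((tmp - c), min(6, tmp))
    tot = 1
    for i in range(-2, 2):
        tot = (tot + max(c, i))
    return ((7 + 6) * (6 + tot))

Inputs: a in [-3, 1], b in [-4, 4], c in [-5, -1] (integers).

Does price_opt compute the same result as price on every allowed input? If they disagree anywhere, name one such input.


Evaluate both at a=-3, b=-4, c=-5.
price: tmp=-1, then ((a * b) >= abs(a)) is true, then a=-28, then tot=1, then (i=-2), then tot=-1, then (i=-1), then tot=-2, then (i=0), then tot=-2, then (i=1), then tot=-1, then returns 65
price_opt: tmp=-1, then ((a * b) >= abs(a)) is true, then a=-28, then tot=1, then tot=0, then tot=-1, then tot=-1, then tot=0, then returns 78
65 against 78: the behavior changed.
verdict: not equivalent; witness: a=-3, b=-4, c=-5


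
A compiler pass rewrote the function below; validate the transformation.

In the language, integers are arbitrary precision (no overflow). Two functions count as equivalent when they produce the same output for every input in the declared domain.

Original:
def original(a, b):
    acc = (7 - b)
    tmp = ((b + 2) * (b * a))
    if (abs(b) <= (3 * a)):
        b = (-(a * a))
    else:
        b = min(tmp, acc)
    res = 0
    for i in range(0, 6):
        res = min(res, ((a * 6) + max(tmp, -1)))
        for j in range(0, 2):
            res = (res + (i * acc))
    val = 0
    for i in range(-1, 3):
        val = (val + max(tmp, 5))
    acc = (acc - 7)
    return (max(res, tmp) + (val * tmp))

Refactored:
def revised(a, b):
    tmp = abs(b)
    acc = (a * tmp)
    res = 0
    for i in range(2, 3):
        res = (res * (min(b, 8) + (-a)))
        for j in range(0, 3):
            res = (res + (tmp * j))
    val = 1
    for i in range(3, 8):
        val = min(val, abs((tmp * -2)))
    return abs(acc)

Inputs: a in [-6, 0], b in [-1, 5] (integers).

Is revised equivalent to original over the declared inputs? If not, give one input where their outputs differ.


The rewrite breaks on a=-6, b=-1, where the results are 194 and 6.
original: acc := 8 | tmp := 6 | (abs(b) <= (3 * a)): false | b := 6 | res := 0 | iter i=0: | res := -30 | iter j=0: | res := -30 | iter j=1: | res := -30 | iter i=1: | res := -30 | iter j=0: | res := -22 | iter j=1: | res := -14 | iter i=2: | res := -30 | iter j=0: | res := -14 | iter j=1: | res := 2 | iter i=3: | res := -30 | iter j=0: | res := -6 | iter j=1: | res := 18 | iter i=4: | res := -30 | iter j=0: | res := 2 | iter j=1: | res := 34 | iter i=5: | res := -30 | iter j=0: | res := 10 | iter j=1: | res := 50 | val := 0 | iter i=-1: | val := 6 | iter i=0: | val := 12 | iter i=1: | val := 18 | iter i=2: | val := 24 | acc := 1 | result 194
revised: tmp := 1 | acc := -6 | res := 0 | iter i=2: | res := 0 | iter j=0: | res := 0 | iter j=1: | res := 1 | iter j=2: | res := 3 | val := 1 | iter i=3: | val := 1 | iter i=4: | val := 1 | iter i=5: | val := 1 | iter i=6: | val := 1 | iter i=7: | val := 1 | result 6
verdict: not equivalent; witness: a=-6, b=-1


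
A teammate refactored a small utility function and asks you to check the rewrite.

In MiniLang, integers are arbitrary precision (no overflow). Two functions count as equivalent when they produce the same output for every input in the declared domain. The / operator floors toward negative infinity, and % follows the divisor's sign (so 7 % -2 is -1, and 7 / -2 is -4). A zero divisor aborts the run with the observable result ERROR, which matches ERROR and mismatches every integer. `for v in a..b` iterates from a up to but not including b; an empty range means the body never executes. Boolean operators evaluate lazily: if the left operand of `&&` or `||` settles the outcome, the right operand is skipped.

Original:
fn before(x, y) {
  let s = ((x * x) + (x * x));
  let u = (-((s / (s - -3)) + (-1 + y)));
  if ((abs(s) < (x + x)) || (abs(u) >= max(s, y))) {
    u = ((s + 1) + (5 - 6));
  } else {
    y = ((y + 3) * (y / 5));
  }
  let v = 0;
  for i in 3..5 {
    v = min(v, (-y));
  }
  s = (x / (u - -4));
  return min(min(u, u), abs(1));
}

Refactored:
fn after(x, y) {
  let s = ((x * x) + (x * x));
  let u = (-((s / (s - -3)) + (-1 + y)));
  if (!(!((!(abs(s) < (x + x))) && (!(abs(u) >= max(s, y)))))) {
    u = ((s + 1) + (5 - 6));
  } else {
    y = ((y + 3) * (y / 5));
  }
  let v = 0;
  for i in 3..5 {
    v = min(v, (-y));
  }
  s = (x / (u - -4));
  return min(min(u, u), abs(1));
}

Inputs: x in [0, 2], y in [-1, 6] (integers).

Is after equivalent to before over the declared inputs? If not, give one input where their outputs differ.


Not equivalent: x=0, y=-1 separates them (0 vs 1).
before: s := 0 | u := 2 | ((abs(s) < (x + x)) || (abs(u) >= max(s, y))): true | u := 0 | v := 0 | iter i=3: | v := 0 | iter i=4: | v := 0 | s := 0 | result 0
after: s := 0 | u := 2 | (!(!((!(abs(s) < (x + x))) && (!(abs(u) >= max(s, y)))))): false | y := -2 | v := 0 | iter i=3: | v := 0 | iter i=4: | v := 0 | s := 0 | result 1
verdict: not equivalent; witness: x=0, y=-1


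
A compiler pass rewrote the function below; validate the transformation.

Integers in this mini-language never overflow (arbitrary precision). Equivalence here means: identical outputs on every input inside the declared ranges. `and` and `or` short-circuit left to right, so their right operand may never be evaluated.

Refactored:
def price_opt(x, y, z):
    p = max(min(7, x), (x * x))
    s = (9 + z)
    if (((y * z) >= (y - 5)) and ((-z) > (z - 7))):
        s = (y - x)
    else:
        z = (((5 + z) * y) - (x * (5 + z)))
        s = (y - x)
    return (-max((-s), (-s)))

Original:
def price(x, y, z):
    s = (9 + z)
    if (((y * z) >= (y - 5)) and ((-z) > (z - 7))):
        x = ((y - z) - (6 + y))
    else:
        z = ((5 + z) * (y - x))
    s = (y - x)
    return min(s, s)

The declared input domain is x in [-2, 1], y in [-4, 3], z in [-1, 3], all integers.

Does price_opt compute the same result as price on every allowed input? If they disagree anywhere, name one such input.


Consider the input x=-2, y=-4, z=-1.
price: s becomes 8; next (((y * z) >= (y - 5)) and ((-z) > (z - 7))) evaluates to true; next x becomes -5; next s becomes 1; next final value 1
price_opt: p becomes 4; next s becomes 8; next (((y * z) >= (y - 5)) and ((-z) > (z - 7))) evaluates to true; next s becomes -2; next final value -2
1 vs -2 — the two versions disagree here.
verdict: not equivalent; witness: x=-2, y=-4, z=-1


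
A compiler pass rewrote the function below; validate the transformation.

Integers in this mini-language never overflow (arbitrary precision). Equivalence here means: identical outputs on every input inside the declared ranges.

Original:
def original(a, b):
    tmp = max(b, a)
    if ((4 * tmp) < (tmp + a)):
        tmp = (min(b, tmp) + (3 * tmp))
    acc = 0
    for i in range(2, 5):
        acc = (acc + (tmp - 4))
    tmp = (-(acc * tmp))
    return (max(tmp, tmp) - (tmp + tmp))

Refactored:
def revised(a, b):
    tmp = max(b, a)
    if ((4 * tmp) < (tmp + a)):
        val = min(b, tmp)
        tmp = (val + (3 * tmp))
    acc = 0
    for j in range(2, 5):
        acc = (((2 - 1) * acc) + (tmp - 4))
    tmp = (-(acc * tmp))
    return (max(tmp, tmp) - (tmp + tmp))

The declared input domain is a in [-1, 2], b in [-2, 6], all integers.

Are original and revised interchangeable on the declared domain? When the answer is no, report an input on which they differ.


Side by side, the visible changes include: statement counts differ, plus arithmetic usage differs, plus constant usage differs, plus local variable names differ.
One worked example (a=2, b=6) — original: tmp = 6; ((4 * tmp) < (tmp + a)) -> false; acc = 0; [i=2]; acc = 2; [i=3]; acc = 4; [i=4]; acc = 6; tmp = -36; return 36; revised: tmp = 6; ((4 * tmp) < (tmp + a)) -> false; acc = 0; [j=2]; acc = 2; [j=3]; acc = 4; [j=4]; acc = 6; tmp = -36; return 36; agreement on 36.
Every one of the 36 inputs gives matching results.
verdict: equivalent


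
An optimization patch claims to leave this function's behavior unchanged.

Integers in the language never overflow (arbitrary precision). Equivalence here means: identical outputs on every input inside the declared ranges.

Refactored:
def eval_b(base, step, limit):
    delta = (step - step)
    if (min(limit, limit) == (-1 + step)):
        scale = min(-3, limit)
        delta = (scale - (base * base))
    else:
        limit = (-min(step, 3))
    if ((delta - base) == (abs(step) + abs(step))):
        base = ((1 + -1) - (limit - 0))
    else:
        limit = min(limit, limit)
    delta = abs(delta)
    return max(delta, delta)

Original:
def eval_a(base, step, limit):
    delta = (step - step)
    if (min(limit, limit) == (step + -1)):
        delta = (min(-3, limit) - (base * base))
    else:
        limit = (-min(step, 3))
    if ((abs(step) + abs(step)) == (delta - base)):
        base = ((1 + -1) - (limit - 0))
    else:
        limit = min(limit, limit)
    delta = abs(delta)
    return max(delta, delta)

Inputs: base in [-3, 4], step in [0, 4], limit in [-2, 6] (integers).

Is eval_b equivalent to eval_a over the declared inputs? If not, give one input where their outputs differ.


Equivalent — the differences include statement counts differ; local variable names differ, yet no declared input distinguishes the two.
One worked example (base=1, step=4, limit=2) — eval_a: delta := 0 | (min(limit, limit) == (step + -1)): false | limit := -3 | ((abs(step) + abs(step)) == (delta - base)): false | limit := -3 | delta := 0 | result 0; eval_b: delta := 0 | (min(limit, limit) == (-1 + step)): false | limit := -3 | ((delta - base) == (abs(step) + abs(step))): false | limit := -3 | delta := 0 | result 0; agreement on 0.
Across all 360 domain points the two functions coincide.
verdict: equivalent


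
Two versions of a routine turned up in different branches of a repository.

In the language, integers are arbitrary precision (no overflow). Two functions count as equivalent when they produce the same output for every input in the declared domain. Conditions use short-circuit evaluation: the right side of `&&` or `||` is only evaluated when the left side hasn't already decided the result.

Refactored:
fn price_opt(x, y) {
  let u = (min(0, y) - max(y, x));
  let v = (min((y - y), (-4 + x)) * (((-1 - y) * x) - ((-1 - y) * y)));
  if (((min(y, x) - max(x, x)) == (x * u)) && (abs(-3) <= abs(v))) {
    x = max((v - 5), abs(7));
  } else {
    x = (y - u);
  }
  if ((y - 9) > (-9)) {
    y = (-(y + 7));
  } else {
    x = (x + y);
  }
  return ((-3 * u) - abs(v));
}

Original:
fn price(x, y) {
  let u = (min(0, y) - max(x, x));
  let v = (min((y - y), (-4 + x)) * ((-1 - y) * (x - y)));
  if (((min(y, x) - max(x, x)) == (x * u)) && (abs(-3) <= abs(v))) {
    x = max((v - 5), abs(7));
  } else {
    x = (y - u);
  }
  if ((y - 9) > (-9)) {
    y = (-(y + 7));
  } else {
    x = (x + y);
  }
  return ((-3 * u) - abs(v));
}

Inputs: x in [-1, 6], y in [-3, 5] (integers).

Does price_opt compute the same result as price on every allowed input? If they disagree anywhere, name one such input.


On input x=-1, y=0, price returns -8 while price_opt returns -5.
verdict: not equivalent; witness: x=-1, y=0


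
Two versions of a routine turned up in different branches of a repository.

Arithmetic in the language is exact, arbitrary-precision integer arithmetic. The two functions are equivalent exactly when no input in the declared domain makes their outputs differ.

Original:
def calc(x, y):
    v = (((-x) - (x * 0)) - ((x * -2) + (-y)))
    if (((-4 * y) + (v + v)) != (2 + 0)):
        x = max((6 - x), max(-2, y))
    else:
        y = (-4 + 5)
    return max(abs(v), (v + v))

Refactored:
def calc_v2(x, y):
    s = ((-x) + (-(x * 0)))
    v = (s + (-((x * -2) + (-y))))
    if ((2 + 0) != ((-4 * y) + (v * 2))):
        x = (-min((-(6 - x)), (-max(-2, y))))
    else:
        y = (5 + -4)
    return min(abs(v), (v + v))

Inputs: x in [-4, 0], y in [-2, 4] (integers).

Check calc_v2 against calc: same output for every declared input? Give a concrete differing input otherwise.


Try x=-4, y=-2.
calc: v := -6 | (((-4 * y) + (v + v)) != (2 + 0)): true | x := 10 | result 6
calc_v2: s := 4 | v := -6 | ((2 + 0) != ((-4 * y) + (v * 2))): true | x := 10 | result -12
6 and -12 differ, so these are not the same function on this domain.
verdict: not equivalent; witness: x=-4, y=-2


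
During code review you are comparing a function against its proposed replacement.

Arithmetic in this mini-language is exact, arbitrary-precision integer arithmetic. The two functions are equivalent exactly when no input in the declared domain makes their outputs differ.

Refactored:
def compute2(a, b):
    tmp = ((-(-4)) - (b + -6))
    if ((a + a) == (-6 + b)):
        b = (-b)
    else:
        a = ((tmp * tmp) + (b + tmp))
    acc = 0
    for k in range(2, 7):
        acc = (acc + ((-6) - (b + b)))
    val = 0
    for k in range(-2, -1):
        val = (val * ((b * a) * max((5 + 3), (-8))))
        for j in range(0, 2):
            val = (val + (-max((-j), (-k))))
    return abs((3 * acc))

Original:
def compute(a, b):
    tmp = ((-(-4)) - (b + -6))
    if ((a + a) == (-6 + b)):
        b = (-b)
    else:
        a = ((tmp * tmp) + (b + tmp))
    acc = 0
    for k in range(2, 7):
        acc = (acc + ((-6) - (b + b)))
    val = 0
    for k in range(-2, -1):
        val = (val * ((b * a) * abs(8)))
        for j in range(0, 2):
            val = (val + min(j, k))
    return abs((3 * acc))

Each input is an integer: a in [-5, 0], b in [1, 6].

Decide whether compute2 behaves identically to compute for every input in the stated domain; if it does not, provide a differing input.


Behavior is preserved: although arithmetic usage differs, constant usage differs, min/max/abs usage differs, the outputs never diverge.
Tracing a=0, b=6: compute: tmp=4, then ((a + a) == (-6 + b)) is true, then b=-6, then acc=0, then (k=2), then acc=6, then (k=3), then acc=12, then (k=4), then acc=18, then (k=5), then acc=24, then (k=6), then acc=30, then val=0, then (k=-2), then val=0, then (j=0), then val=-2, then (j=1), then val=-4, then returns 90 | compute2: tmp=4, then ((a + a) == (-6 + b)) is true, then b=-6, then acc=0, then (k=2), then acc=6, then (k=3), then acc=12, then (k=4), then acc=18, then (k=5), then acc=24, then (k=6), then acc=30, then val=0, then (k=-2), then val=0, then (j=0), then val=-2, then (j=1), then val=-4, then returns 90 — matching result 90.
Checked all 36 inputs in the declared domain: the outputs agree on every one.
verdict: equivalent


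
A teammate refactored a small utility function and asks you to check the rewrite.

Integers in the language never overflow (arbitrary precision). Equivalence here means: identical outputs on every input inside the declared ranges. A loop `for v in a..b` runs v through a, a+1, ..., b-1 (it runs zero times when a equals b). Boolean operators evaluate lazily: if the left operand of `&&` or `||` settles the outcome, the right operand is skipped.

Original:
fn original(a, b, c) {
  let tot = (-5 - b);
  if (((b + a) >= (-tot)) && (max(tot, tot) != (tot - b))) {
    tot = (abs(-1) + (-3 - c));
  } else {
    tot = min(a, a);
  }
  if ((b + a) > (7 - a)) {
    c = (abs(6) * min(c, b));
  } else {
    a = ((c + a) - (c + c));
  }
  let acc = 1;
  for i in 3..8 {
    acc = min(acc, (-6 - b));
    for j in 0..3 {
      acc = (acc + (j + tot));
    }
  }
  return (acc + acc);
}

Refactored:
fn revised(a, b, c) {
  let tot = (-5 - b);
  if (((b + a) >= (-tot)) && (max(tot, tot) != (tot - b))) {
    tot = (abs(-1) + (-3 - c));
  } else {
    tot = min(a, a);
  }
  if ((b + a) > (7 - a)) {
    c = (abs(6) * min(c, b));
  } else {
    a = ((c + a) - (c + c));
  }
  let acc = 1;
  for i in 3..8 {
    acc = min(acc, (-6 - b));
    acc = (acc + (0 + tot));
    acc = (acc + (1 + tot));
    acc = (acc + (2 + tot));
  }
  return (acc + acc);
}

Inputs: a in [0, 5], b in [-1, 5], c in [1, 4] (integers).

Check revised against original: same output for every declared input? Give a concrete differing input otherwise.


Behavior is preserved: although loop structure differs; local variable names differ; arithmetic usage differs; constant usage differs; statement counts differ, the outputs never diverge.
One worked example (a=3, b=1, c=4) — original: tot becomes -6; next (((b + a) >= (-tot)) && (max(tot, tot) != (tot - b))) evaluates to false; next tot becomes 3; next ((b + a) > (7 - a)) evaluates to false; next a becomes -1; next acc becomes 1; next at i=3:; next acc becomes -7; next at j=0:; next acc becomes -4; next at j=1:; next acc becomes 0; next at j=2:; next acc becomes 5; next at i=4:; next acc becomes -7; next at j=0:; next acc becomes -4; next at j=1:; next acc becomes 0; next at j=2:; next acc becomes 5; next at i=5:; next acc becomes -7; next at j=0:; next acc becomes -4; next at j=1:; next acc becomes 0; next at j=2:; next acc becomes 5; next at i=6:; next acc becomes -7; next at j=0:; next acc becomes -4; next at j=1:; next acc becomes 0; next at j=2:; next acc becomes 5; next at i=7:; next acc becomes -7; next at j=0:; next acc becomes -4; next at j=1:; next acc becomes 0; next at j=2:; next acc becomes 5; next final value 10; revised: tot becomes -6; next (((b + a) >= (-tot)) && (max(tot, tot) != (tot - b))) evaluates to false; next tot becomes 3; next ((b + a) > (7 - a)) evaluates to false; next a becomes -1; next acc becomes 1; next at i=3:; next acc becomes -7; next acc becomes -4; next acc becomes 0; next acc becomes 5; next at i=4:; next acc becomes -7; next acc becomes -4; next acc becomes 0; next acc becomes 5; next at i=5:; next acc becomes -7; next acc becomes -4; next acc becomes 0; next acc becomes 5; next at i=6:; next acc becomes -7; next acc becomes -4; next acc becomes 0; next acc becomes 5; next at i=7:; next acc becomes -7; next acc becomes -4; next acc becomes 0; next acc becomes 5; next final value 10; agreement on 10.
Checked all 168 inputs in the declared domain: the outputs agree on every one.
verdict: equivalent


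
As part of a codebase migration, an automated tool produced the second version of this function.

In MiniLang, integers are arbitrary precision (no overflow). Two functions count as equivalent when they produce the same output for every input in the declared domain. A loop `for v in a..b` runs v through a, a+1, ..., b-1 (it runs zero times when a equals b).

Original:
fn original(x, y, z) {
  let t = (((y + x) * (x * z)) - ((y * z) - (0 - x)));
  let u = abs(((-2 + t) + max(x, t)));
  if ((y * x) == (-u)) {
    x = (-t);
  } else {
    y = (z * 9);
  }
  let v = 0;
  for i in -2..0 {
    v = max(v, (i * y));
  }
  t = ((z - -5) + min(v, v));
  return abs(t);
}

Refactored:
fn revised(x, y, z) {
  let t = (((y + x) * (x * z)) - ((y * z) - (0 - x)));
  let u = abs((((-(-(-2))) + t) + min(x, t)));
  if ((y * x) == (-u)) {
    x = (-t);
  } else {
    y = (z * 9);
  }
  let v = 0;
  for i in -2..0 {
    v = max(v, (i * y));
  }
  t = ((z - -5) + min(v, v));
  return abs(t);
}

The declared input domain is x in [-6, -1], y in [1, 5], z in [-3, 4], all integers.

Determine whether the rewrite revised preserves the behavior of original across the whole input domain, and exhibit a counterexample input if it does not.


These are not equivalent — on x=-4, y=2, z=-1 the outputs split (22 vs 4).
original: t = -2; u = 6; ((y * x) == (-u)) -> false; y = -9; v = 0; [i=-2]; v = 18; [i=-1]; v = 18; t = 22; return 22
revised: t = -2; u = 8; ((y * x) == (-u)) -> true; x = 2; v = 0; [i=-2]; v = 0; [i=-1]; v = 0; t = 4; return 4
verdict: not equivalent; witness: x=-4, y=2, z=-1


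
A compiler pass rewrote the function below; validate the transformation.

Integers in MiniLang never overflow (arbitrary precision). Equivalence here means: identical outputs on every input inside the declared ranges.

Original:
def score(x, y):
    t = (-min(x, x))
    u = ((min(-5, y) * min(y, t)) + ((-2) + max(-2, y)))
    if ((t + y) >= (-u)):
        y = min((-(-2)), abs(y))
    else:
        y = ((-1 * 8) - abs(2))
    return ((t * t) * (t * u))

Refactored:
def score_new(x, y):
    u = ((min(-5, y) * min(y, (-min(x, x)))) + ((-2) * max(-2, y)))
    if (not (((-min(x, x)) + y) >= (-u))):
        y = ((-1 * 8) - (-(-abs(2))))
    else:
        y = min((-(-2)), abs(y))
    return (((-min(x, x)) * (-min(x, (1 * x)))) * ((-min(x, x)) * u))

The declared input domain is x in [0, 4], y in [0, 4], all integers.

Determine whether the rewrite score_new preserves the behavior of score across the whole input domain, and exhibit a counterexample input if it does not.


x=1, y=0 yields -3 from score but -5 from score_new.
verdict: not equivalent; witness: x=1, y=0


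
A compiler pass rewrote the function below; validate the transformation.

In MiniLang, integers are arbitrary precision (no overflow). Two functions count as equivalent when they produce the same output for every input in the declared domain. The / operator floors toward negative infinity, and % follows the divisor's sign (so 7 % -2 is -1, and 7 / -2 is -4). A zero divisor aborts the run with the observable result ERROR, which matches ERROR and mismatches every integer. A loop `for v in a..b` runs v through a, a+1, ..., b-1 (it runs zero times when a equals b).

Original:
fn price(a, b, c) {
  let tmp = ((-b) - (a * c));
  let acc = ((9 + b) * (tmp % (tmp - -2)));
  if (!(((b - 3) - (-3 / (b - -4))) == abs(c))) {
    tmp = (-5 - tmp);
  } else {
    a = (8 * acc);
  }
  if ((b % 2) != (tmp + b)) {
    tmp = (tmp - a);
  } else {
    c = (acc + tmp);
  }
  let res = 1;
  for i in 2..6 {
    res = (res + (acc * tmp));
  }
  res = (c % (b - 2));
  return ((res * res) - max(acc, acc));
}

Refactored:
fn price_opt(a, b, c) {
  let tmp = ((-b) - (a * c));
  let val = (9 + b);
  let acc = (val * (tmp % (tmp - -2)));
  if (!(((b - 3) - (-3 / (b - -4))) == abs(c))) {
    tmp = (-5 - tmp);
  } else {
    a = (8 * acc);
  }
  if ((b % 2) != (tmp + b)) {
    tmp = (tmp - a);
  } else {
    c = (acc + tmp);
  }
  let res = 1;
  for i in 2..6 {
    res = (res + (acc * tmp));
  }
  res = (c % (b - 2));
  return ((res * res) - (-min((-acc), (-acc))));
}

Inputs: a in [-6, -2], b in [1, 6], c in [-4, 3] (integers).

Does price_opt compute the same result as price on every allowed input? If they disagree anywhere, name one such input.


This is a faithful refactor — statement counts differ; min/max/abs usage differs; local variable names differ, but the computed results match everywhere.
One worked example (a=-2, b=1, c=-4) — price: tmp=-9, then acc=-20, then (!(((b - 3) - (-3 / (b - -4))) == abs(c))) is true, then tmp=4, then ((b % 2) != (tmp + b)) is true, then tmp=6, then res=1, then (i=2), then res=-119, then (i=3), then res=-239, then (i=4), then res=-359, then (i=5), then res=-479, then res=0, then returns 20; price_opt: tmp=-9, then val=10, then acc=-20, then (!(((b - 3) - (-3 / (b - -4))) == abs(c))) is true, then tmp=4, then ((b % 2) != (tmp + b)) is true, then tmp=6, then res=1, then (i=2), then res=-119, then (i=3), then res=-239, then (i=4), then res=-359, then (i=5), then res=-479, then res=0, then returns 20; agreement on 20.
Sweeping the whole domain (240 inputs) finds no disagreement.
verdict: equivalent


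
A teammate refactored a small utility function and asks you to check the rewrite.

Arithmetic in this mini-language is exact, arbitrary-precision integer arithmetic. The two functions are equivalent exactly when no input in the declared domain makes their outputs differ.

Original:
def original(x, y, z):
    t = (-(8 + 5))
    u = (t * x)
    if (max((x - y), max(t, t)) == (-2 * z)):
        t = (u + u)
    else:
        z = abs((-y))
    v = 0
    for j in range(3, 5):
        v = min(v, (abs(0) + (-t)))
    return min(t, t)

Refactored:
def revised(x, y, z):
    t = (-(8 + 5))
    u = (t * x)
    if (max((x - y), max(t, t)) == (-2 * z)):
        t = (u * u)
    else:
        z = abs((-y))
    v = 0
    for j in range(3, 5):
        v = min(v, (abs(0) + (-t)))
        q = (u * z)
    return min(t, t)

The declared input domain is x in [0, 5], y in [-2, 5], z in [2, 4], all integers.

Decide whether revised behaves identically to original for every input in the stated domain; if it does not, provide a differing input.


Run the pair on x=1, y=5, z=2.
original: t=-13, then u=-13, then (max((x - y), max(t, t)) == (-2 * z)) is true, then t=-26, then v=0, then (j=3), then v=0, then (j=4), then v=0, then returns -26
revised: t=-13, then u=-13, then (max((x - y), max(t, t)) == (-2 * z)) is true, then t=169, then v=0, then (j=3), then v=-169, then q=-26, then (j=4), then v=-169, then q=-26, then returns 169
-26 != 169, so the rewrite changes behavior.
verdict: not equivalent; witness: x=1, y=5, z=2


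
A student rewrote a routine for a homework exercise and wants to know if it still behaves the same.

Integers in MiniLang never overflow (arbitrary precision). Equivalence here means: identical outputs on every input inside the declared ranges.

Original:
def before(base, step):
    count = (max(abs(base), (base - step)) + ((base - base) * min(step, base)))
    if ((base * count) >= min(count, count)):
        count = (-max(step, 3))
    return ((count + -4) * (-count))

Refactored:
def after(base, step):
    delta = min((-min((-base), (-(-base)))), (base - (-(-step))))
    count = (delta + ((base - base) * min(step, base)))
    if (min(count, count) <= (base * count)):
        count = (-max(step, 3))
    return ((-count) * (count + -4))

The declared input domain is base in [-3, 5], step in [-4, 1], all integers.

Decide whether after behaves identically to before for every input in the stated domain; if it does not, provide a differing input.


base=-3, step=-3 yields 3 from before but -21 from after.
verdict: not equivalent; witness: base=-3, step=-3


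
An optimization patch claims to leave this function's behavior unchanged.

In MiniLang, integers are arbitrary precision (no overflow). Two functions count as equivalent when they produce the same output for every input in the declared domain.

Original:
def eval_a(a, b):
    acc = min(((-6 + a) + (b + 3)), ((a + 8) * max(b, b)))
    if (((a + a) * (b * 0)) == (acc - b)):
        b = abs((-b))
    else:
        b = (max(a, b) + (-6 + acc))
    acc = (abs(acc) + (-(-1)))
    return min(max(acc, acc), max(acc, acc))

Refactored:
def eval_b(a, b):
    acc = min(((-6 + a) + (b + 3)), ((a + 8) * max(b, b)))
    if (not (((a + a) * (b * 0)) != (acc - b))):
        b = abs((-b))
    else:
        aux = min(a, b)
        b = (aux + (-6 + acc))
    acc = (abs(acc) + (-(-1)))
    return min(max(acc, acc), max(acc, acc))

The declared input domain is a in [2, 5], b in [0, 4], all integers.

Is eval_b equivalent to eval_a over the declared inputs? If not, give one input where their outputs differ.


Although `max(a, b)` became `min(a, b)`, no input in the stated domain can expose it.
One worked example (a=2, b=1) — eval_a: acc becomes 0; next (((a + a) * (b * 0)) == (acc - b)) evaluates to false; next b becomes -4; next acc becomes 1; next final value 1; eval_b: acc becomes 0; next (not (((a + a) * (b * 0)) != (acc - b))) evaluates to false; next aux becomes 1; next b becomes -5; next acc becomes 1; next final value 1; agreement on 1.
Every one of the 20 inputs gives matching results.
verdict: equivalent
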